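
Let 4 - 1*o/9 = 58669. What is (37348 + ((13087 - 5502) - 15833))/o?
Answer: -1940/35199 ≈ -0.055115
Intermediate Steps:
o = -527985 (o = 36 - 9*58669 = 36 - 528021 = -527985)
(37348 + ((13087 - 5502) - 15833))/o = (37348 + ((13087 - 5502) - 15833))/(-527985) = (37348 + (7585 - 15833))*(-1/527985) = (37348 - 8248)*(-1/527985) = 29100*(-1/527985) = -1940/35199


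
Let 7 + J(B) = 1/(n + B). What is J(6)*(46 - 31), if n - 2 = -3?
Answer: -102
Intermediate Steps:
n = -1 (n = 2 - 3 = -1)
J(B) = -7 + 1/(-1 + B)
J(6)*(46 - 31) = ((8 - 7*6)/(-1 + 6))*(46 - 31) = ((8 - 42)/5)*15 = ((⅕)*(-34))*15 = -34/5*15 = -102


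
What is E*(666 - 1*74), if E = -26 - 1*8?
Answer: -20128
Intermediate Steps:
E = -34 (E = -26 - 8 = -34)
E*(666 - 1*74) = -34*(666 - 1*74) = -34*(666 - 74) = -34*592 = -20128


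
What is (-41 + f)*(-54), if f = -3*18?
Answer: 5130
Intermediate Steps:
f = -54
(-41 + f)*(-54) = (-41 - 54)*(-54) = -95*(-54) = 5130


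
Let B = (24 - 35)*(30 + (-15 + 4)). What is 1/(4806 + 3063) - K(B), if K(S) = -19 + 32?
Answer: -102296/7869 ≈ -13.000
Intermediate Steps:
B = -209 (B = -11*(30 - 11) = -11*19 = -209)
K(S) = 13
1/(4806 + 3063) - K(B) = 1/(4806 + 3063) - 1*13 = 1/7869 - 13 = -102296/7869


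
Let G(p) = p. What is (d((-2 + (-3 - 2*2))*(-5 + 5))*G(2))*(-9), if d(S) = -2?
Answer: 36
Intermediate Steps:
(d((-2 + (-3 - 2*2))*(-5 + 5))*G(2))*(-9) = -2*2*(-9) = -4*(-9) = 36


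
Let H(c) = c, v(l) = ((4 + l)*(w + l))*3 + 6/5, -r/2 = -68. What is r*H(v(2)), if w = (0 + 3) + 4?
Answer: 110976/5 ≈ 22195.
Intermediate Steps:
r = 136 (r = -2*(-68) = 136)
w = 7 (w = 3 + 4 = 7)
v(l) = 6/5 + 3*(4 + l)*(7 + l) (v(l) = ((4 + l)*(7 + l))*3 + 6/5 = 3*(4 + l)*(7 + l) + 6*(1/5) = 3*(4 + l)*(7 + l) + 6/5 = 6/5 + 3*(4 + l)*(7 + l))
r*H(v(2)) = 136*(426/5 + 3*2**2 + 33*2) = 136*(426/5 + 3*4 + 66) = 136*(426/5 + 12 + 66) = 136*(816/5) = 110976/5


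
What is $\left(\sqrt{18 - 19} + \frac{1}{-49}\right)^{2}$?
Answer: $\frac{\left(-1 + 49 i\right)^{2}}{2401} \approx -0.99958 - 0.040816 i$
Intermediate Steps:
$\left(\sqrt{18 - 19} + \frac{1}{-49}\right)^{2} = \left(\sqrt{-1} - \frac{1}{49}\right)^{2} = \left(i - \frac{1}{49}\right)^{2} = \left(- \frac{1}{49} + i\right)^{2}$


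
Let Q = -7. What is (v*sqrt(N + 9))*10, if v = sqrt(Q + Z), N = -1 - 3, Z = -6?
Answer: 10*I*sqrt(65) ≈ 80.623*I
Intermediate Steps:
N = -4
v = I*sqrt(13) (v = sqrt(-7 - 6) = sqrt(-13) = I*sqrt(13) ≈ 3.6056*I)
(v*sqrt(N + 9))*10 = ((I*sqrt(13))*sqrt(-4 + 9))*10 = ((I*sqrt(13))*sqrt(5))*10 = (I*sqrt(65))*10 = 10*I*sqrt(65)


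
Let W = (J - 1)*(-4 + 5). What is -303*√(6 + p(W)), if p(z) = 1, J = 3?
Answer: -303*√7 ≈ -801.66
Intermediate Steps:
W = 2 (W = (3 - 1)*(-4 + 5) = 2*1 = 2)
-303*√(6 + p(W)) = -303*√(6 + 1) = -303*√7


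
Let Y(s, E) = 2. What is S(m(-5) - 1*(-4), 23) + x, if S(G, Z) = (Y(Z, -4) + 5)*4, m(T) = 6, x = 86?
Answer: 114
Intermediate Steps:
S(G, Z) = 28 (S(G, Z) = (2 + 5)*4 = 7*4 = 28)
S(m(-5) - 1*(-4), 23) + x = 28 + 86 = 114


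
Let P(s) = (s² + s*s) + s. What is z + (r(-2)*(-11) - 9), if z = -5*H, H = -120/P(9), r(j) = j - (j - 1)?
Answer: -940/57 ≈ -16.491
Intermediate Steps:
P(s) = s + 2*s² (P(s) = (s² + s²) + s = 2*s² + s = s + 2*s²)
r(j) = 1 (r(j) = j - (-1 + j) = j + (1 - j) = 1)
H = -40/57 (H = -120*1/(9*(1 + 2*9)) = -120*1/(9*(1 + 18)) = -120/(9*19) = -120/171 = -120*1/171 = -40/57 ≈ -0.70175)
z = 200/57 (z = -5*(-40/57) = 200/57 ≈ 3.5088)
z + (r(-2)*(-11) - 9) = 200/57 + (1*(-11) - 9) = 200/57 + (-11 - 9) = 200/57 - 20 = -940/57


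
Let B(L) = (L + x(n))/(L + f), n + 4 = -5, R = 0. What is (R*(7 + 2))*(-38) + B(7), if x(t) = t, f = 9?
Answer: -⅛ ≈ -0.12500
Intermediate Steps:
n = -9 (n = -4 - 5 = -9)
B(L) = (-9 + L)/(9 + L) (B(L) = (L - 9)/(L + 9) = (-9 + L)/(9 + L))
(R*(7 + 2))*(-38) + B(7) = (0*(7 + 2))*(-38) + (-9 + 7)/(9 + 7) = (0*9)*(-38) - 2/16 = 0*(-38) + (1/16)*(-2) = 0 - ⅛ = -⅛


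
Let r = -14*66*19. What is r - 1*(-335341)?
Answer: 317785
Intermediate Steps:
r = -17556 (r = -924*19 = -17556)
r - 1*(-335341) = -17556 - 1*(-335341) = -17556 + 335341 = 317785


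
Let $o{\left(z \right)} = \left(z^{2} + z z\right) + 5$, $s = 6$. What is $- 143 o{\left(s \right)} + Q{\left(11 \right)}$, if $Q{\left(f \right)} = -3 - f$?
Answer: $-11025$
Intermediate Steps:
$o{\left(z \right)} = 5 + 2 z^{2}$ ($o{\left(z \right)} = \left(z^{2} + z^{2}\right) + 5 = 2 z^{2} + 5 = 5 + 2 z^{2}$)
$- 143 o{\left(s \right)} + Q{\left(11 \right)} = - 143 \left(5 + 2 \cdot 6^{2}\right) - 14 = - 143 \left(5 + 2 \cdot 36\right) - 14 = - 143 \left(5 + 72\right) - 14 = \left(-143\right) 77 - 14 = -11011 - 14 = -11025$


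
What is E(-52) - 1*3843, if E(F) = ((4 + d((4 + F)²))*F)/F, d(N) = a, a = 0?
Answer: -3839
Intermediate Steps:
d(N) = 0
E(F) = 4 (E(F) = ((4 + 0)*F)/F = (4*F)/F = 4)
E(-52) - 1*3843 = 4 - 1*3843 = 4 - 3843 = -3839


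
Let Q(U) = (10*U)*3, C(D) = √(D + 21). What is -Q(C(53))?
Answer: -30*√74 ≈ -258.07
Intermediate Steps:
C(D) = √(21 + D)
Q(U) = 30*U
-Q(C(53)) = -30*√(21 + 53) = -30*√74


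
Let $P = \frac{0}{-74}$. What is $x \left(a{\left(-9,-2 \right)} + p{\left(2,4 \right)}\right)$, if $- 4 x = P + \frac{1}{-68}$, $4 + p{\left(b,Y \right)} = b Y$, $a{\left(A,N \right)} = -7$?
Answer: $- \frac{3}{272} \approx -0.011029$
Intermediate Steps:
$P = 0$ ($P = 0 \left(- \frac{1}{74}\right) = 0$)
$p{\left(b,Y \right)} = -4 + Y b$ ($p{\left(b,Y \right)} = -4 + b Y = -4 + Y b$)
$x = \frac{1}{272}$ ($x = - \frac{0 + \frac{1}{-68}}{4} = - \frac{0 - \frac{1}{68}}{4} = \left(- \frac{1}{4}\right) \left(- \frac{1}{68}\right) = \frac{1}{272} \approx 0.0036765$)
$x \left(a{\left(-9,-2 \right)} + p{\left(2,4 \right)}\right) = \frac{-7 + \left(-4 + 4 \cdot 2\right)}{272} = \frac{-7 + \left(-4 + 8\right)}{272} = \frac{-7 + 4}{272} = \frac{1}{272} \left(-3\right) = - \frac{3}{272}$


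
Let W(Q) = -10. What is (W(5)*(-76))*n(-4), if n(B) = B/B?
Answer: 760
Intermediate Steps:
n(B) = 1
(W(5)*(-76))*n(-4) = -10*(-76)*1 = 760*1 = 760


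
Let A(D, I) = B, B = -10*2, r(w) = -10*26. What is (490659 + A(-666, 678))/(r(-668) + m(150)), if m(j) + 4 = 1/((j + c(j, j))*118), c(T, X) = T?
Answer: -17368620600/9345599 ≈ -1858.5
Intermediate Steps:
r(w) = -260
m(j) = -4 + 1/(236*j) (m(j) = -4 + 1/((j + j)*118) = -4 + (1/118)/(2*j) = -4 + (1/(2*j))*(1/118) = -4 + 1/(236*j))
B = -20
A(D, I) = -20
(490659 + A(-666, 678))/(r(-668) + m(150)) = (490659 - 20)/(-260 + (-4 + (1/236)/150)) = 490639/(-260 + (-4 + (1/236)*(1/150))) = 490639/(-260 + (-4 + 1/35400)) = 490639/(-260 - 141599/35400) = 490639/(-9345599/35400) = 490639*(-35400/9345599) = -17368620600/9345599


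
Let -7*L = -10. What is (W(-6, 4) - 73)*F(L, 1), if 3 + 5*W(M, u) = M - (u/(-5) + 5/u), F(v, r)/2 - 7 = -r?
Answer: -22467/25 ≈ -898.68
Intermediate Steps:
L = 10/7 (L = -⅐*(-10) = 10/7 ≈ 1.4286)
F(v, r) = 14 - 2*r (F(v, r) = 14 + 2*(-r) = 14 - 2*r)
W(M, u) = -⅗ - 1/u + M/5 + u/25 (W(M, u) = -⅗ + (M - (u/(-5) + 5/u))/5 = -⅗ + (M - (u*(-⅕) + 5/u))/5 = -⅗ + (M - (-u/5 + 5/u))/5 = -⅗ + (M - (5/u - u/5))/5 = -⅗ + (M + (-5/u + u/5))/5 = -⅗ + (M - 5/u + u/5)/5 = -⅗ + (-1/u + M/5 + u/25) = -⅗ - 1/u + M/5 + u/25)
(W(-6, 4) - 73)*F(L, 1) = ((1/25)*(-25 + 4*(-15 + 4 + 5*(-6)))/4 - 73)*(14 - 2*1) = ((1/25)*(¼)*(-25 + 4*(-15 + 4 - 30)) - 73)*(14 - 2) = ((1/25)*(¼)*(-25 + 4*(-41)) - 73)*12 = ((1/25)*(¼)*(-25 - 164) - 73)*12 = ((1/25)*(¼)*(-189) - 73)*12 = (-189/100 - 73)*12 = -7489/100*12 = -22467/25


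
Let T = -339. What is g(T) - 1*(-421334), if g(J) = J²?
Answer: 536255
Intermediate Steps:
g(T) - 1*(-421334) = (-339)² - 1*(-421334) = 114921 + 421334 = 536255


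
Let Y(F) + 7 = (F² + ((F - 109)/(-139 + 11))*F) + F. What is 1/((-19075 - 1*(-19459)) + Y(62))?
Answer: 64/275569 ≈ 0.00023225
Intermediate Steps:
Y(F) = -7 + F + F² + F*(109/128 - F/128) (Y(F) = -7 + ((F² + ((F - 109)/(-139 + 11))*F) + F) = -7 + ((F² + ((-109 + F)/(-128))*F) + F) = -7 + ((F² + ((-109 + F)*(-1/128))*F) + F) = -7 + ((F² + (109/128 - F/128)*F) + F) = -7 + ((F² + F*(109/128 - F/128)) + F) = -7 + (F + F² + F*(109/128 - F/128)) = -7 + F + F² + F*(109/128 - F/128))
1/((-19075 - 1*(-19459)) + Y(62)) = 1/((-19075 - 1*(-19459)) + (-7 + (127/128)*62² + (237/128)*62)) = 1/((-19075 + 19459) + (-7 + (127/128)*3844 + 7347/64)) = 1/(384 + (-7 + 122047/32 + 7347/64)) = 1/(384 + 250993/64) = 1/(275569/64) = 64/275569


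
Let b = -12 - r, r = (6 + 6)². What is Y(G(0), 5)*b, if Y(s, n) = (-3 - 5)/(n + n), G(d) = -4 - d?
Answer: 624/5 ≈ 124.80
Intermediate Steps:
Y(s, n) = -4/n (Y(s, n) = -8*1/(2*n) = -4/n)
r = 144 (r = 12² = 144)
b = -156 (b = -12 - 1*144 = -12 - 144 = -156)
Y(G(0), 5)*b = -4/5*(-156) = -4*⅕*(-156) = -⅘*(-156) = 624/5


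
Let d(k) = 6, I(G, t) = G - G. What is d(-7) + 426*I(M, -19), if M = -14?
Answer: 6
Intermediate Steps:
I(G, t) = 0
d(-7) + 426*I(M, -19) = 6 + 426*0 = 6 + 0 = 6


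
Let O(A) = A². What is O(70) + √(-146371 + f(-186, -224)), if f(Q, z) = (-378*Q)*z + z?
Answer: 4900 + I*√15895587 ≈ 4900.0 + 3986.9*I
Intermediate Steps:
f(Q, z) = z - 378*Q*z (f(Q, z) = -378*Q*z + z = z - 378*Q*z)
O(70) + √(-146371 + f(-186, -224)) = 70² + √(-146371 - 224*(1 - 378*(-186))) = 4900 + √(-146371 - 224*(1 + 70308)) = 4900 + √(-146371 - 224*70309) = 4900 + √(-146371 - 15749216) = 4900 + √(-15895587) = 4900 + I*√15895587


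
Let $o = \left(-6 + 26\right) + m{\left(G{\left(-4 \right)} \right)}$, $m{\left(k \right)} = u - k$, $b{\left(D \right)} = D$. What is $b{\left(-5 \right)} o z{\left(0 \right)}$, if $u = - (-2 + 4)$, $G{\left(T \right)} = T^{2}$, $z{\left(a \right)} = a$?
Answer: $0$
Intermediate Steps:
$u = -2$ ($u = \left(-1\right) 2 = -2$)
$m{\left(k \right)} = -2 - k$
$o = 2$ ($o = \left(-6 + 26\right) - 18 = 20 - 18 = 2$)
$b{\left(-5 \right)} o z{\left(0 \right)} = \left(-5\right) 2 \cdot 0 = \left(-10\right) 0 = 0$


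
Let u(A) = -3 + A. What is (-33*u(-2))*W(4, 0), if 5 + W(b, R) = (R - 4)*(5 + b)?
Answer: -6765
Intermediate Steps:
W(b, R) = -5 + (-4 + R)*(5 + b) (W(b, R) = -5 + (R - 4)*(5 + b) = -5 + (-4 + R)*(5 + b))
(-33*u(-2))*W(4, 0) = (-33*(-3 - 2))*(-25 - 4*4 + 5*0 + 0*4) = (-33*(-5))*(-25 - 16 + 0 + 0) = 165*(-41) = -6765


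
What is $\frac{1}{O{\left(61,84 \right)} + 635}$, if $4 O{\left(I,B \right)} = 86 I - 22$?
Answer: $\frac{1}{1941} \approx 0.0005152$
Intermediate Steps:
$O{\left(I,B \right)} = - \frac{11}{2} + \frac{43 I}{2}$ ($O{\left(I,B \right)} = \frac{86 I - 22}{4} = \frac{-22 + 86 I}{4} = - \frac{11}{2} + \frac{43 I}{2}$)
$\frac{1}{O{\left(61,84 \right)} + 635} = \frac{1}{\left(- \frac{11}{2} + \frac{43}{2} \cdot 61\right) + 635} = \frac{1}{\left(- \frac{11}{2} + \frac{2623}{2}\right) + 635} = \frac{1}{1306 + 635} = \frac{1}{1941}$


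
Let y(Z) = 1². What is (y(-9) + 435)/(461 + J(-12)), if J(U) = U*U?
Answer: 436/605 ≈ 0.72066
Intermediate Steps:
y(Z) = 1
J(U) = U²
(y(-9) + 435)/(461 + J(-12)) = (1 + 435)/(461 + (-12)²) = 436/(461 + 144) = 436/605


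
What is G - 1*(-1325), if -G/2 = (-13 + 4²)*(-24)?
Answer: 1469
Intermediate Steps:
G = 144 (G = -2*(-13 + 4²)*(-24) = -2*(-13 + 16)*(-24) = -6*(-24) = -2*(-72) = 144)
G - 1*(-1325) = 144 - 1*(-1325) = 144 + 1325 = 1469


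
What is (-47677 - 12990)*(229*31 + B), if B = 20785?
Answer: -1691638628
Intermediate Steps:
(-47677 - 12990)*(229*31 + B) = (-47677 - 12990)*(229*31 + 20785) = -60667*(7099 + 20785) = -60667*27884 = -1691638628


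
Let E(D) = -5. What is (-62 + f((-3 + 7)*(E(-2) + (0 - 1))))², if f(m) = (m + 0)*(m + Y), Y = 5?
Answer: 155236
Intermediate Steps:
f(m) = m*(5 + m) (f(m) = (m + 0)*(m + 5) = m*(5 + m))
(-62 + f((-3 + 7)*(E(-2) + (0 - 1))))² = (-62 + ((-3 + 7)*(-5 + (0 - 1)))*(5 + (-3 + 7)*(-5 + (0 - 1))))² = (-62 + (4*(-5 - 1))*(5 + 4*(-5 - 1)))² = (-62 + (4*(-6))*(5 + 4*(-6)))² = (-62 - 24*(5 - 24))² = (-62 - 24*(-19))² = (-62 + 456)² = 394² = 155236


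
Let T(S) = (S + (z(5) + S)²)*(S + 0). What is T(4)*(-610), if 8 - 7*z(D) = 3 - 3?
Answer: -3640480/49 ≈ -74296.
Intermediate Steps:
z(D) = 8/7 (z(D) = 8/7 - (3 - 3)/7 = 8/7 - ⅐*0 = 8/7 + 0 = 8/7)
T(S) = S*(S + (8/7 + S)²) (T(S) = (S + (8/7 + S)²)*(S + 0) = (S + (8/7 + S)²)*S = S*(S + (8/7 + S)²))
T(4)*(-610) = ((1/49)*4*((8 + 7*4)² + 49*4))*(-610) = ((1/49)*4*((8 + 28)² + 196))*(-610) = ((1/49)*4*(36² + 196))*(-610) = ((1/49)*4*(1296 + 196))*(-610) = ((1/49)*4*1492)*(-610) = (5968/49)*(-610) = -3640480/49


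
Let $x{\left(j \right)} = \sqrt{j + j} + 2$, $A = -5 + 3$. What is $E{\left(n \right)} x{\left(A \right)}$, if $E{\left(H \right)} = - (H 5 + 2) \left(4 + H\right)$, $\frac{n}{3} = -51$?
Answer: $-227374 - 227374 i \approx -2.2737 \cdot 10^{5} - 2.2737 \cdot 10^{5} i$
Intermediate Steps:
$n = -153$ ($n = 3 \left(-51\right) = -153$)
$A = -2$
$E{\left(H \right)} = \left(-2 - 5 H\right) \left(4 + H\right)$ ($E{\left(H \right)} = - (5 H + 2) \left(4 + H\right) = - (2 + 5 H) \left(4 + H\right) = \left(-2 - 5 H\right) \left(4 + H\right)$)
$x{\left(j \right)} = 2 + \sqrt{2} \sqrt{j}$ ($x{\left(j \right)} = \sqrt{2 j} + 2 = \sqrt{2} \sqrt{j} + 2 = 2 + \sqrt{2} \sqrt{j}$)
$E{\left(n \right)} x{\left(A \right)} = \left(-8 - -3366 - 5 \left(-153\right)^{2}\right) \left(2 + \sqrt{2} \sqrt{-2}\right) = \left(-8 + 3366 - 117045\right) \left(2 + \sqrt{2} i \sqrt{2}\right) = \left(-8 + 3366 - 117045\right) \left(2 + 2 i\right) = - 113687 \left(2 + 2 i\right) = -227374 - 227374 i$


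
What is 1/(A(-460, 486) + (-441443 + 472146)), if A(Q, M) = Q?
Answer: 1/30243 ≈ 3.3066e-5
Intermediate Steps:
1/(A(-460, 486) + (-441443 + 472146)) = 1/(-460 + (-441443 + 472146)) = 1/(-460 + 30703) = 1/30243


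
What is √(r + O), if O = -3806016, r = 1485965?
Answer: I*√2320051 ≈ 1523.2*I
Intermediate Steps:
√(r + O) = √(1485965 - 3806016) = √(-2320051) = I*√2320051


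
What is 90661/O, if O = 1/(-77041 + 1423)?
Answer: -6855603498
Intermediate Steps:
O = -1/75618 (O = 1/(-75618) = -1/75618 ≈ -1.3224e-5)
90661/O = 90661/(-1/75618) = 90661*(-75618) = -6855603498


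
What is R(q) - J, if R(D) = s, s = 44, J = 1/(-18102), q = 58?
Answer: 796489/18102 ≈ 44.000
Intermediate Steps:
J = -1/18102 ≈ -5.5243e-5
R(D) = 44
R(q) - J = 44 - 1*(-1/18102) = 44 + 1/18102 = 796489/18102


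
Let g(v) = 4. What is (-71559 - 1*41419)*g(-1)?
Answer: -451912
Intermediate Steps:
(-71559 - 1*41419)*g(-1) = (-71559 - 1*41419)*4 = (-71559 - 41419)*4 = -112978*4 = -451912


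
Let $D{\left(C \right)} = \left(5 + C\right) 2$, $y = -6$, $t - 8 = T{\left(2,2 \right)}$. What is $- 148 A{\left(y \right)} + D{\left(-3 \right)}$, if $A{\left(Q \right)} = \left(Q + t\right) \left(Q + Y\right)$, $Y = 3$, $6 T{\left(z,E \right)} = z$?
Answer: $1040$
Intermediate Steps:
$T{\left(z,E \right)} = \frac{z}{6}$
$t = \frac{25}{3}$ ($t = 8 + \frac{1}{6} \cdot 2 = 8 + \frac{1}{3} = \frac{25}{3} \approx 8.3333$)
$A{\left(Q \right)} = \left(3 + Q\right) \left(\frac{25}{3} + Q\right)$ ($A{\left(Q \right)} = \left(Q + \frac{25}{3}\right) \left(Q + 3\right) = \left(\frac{25}{3} + Q\right) \left(3 + Q\right) = \left(3 + Q\right) \left(\frac{25}{3} + Q\right)$)
$D{\left(C \right)} = 10 + 2 C$
$- 148 A{\left(y \right)} + D{\left(-3 \right)} = - 148 \left(25 + \left(-6\right)^{2} + \frac{34}{3} \left(-6\right)\right) + \left(10 + 2 \left(-3\right)\right) = - 148 \left(25 + 36 - 68\right) + \left(10 - 6\right) = \left(-148\right) \left(-7\right) + 4 = 1036 + 4 = 1040$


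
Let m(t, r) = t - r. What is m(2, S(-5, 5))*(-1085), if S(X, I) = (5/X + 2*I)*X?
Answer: -50995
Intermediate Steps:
S(X, I) = X*(2*I + 5/X) (S(X, I) = (2*I + 5/X)*X = X*(2*I + 5/X))
m(2, S(-5, 5))*(-1085) = (2 - (5 + 2*5*(-5)))*(-1085) = (2 - (5 - 50))*(-1085) = (2 - 1*(-45))*(-1085) = (2 + 45)*(-1085) = 47*(-1085) = -50995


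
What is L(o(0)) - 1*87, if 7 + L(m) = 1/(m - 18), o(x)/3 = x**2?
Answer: -1693/18 ≈ -94.056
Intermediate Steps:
o(x) = 3*x**2
L(m) = -7 + 1/(-18 + m) (L(m) = -7 + 1/(m - 18) = -7 + 1/(-18 + m))
L(o(0)) - 1*87 = (127 - 21*0**2)/(-18 + 3*0**2) - 1*87 = (127 - 21*0)/(-18 + 3*0) - 87 = (127 - 7*0)/(-18 + 0) - 87 = (127 + 0)/(-18) - 87 = -1/18*127 - 87 = -127/18 - 87 = -1693/18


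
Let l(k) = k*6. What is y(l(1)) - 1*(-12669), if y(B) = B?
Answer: 12675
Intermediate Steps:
l(k) = 6*k
y(l(1)) - 1*(-12669) = 6*1 - 1*(-12669) = 6 + 12669 = 12675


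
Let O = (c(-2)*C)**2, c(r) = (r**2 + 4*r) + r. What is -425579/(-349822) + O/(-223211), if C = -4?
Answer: 8617492427/7098556222 ≈ 1.2140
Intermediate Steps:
c(r) = r**2 + 5*r
O = 576 (O = (-2*(5 - 2)*(-4))**2 = (-2*3*(-4))**2 = (-6*(-4))**2 = 24**2 = 576)
-425579/(-349822) + O/(-223211) = -425579/(-349822) + 576/(-223211) = -425579*(-1/349822) + 576*(-1/223211) = 38689/31802 - 576/223211 = 8617492427/7098556222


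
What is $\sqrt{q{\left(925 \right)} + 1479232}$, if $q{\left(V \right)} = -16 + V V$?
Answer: $\sqrt{2334841} \approx 1528.0$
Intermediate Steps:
$q{\left(V \right)} = -16 + V^{2}$
$\sqrt{q{\left(925 \right)} + 1479232} = \sqrt{\left(-16 + 925^{2}\right) + 1479232} = \sqrt{\left(-16 + 855625\right) + 1479232} = \sqrt{855609 + 1479232} = \sqrt{2334841}$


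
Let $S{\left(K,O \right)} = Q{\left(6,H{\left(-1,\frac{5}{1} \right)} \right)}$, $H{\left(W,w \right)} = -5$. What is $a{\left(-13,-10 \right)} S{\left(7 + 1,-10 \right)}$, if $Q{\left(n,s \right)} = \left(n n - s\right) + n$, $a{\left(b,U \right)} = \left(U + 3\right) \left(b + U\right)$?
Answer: $7567$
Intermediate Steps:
$a{\left(b,U \right)} = \left(3 + U\right) \left(U + b\right)$
$Q{\left(n,s \right)} = n + n^{2} - s$ ($Q{\left(n,s \right)} = \left(n^{2} - s\right) + n = n + n^{2} - s$)
$S{\left(K,O \right)} = 47$ ($S{\left(K,O \right)} = 6 + 6^{2} - -5 = 6 + 36 + 5 = 47$)
$a{\left(-13,-10 \right)} S{\left(7 + 1,-10 \right)} = \left(\left(-10\right)^{2} + 3 \left(-10\right) + 3 \left(-13\right) - -130\right) 47 = \left(100 - 30 - 39 + 130\right) 47 = 161 \cdot 47 = 7567$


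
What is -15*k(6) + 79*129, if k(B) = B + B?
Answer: 10011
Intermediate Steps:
k(B) = 2*B
-15*k(6) + 79*129 = -30*6 + 79*129 = -15*12 + 10191 = -180 + 10191 = 10011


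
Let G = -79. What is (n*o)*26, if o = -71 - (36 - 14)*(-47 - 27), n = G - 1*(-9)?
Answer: -2833740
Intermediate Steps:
n = -70 (n = -79 - 1*(-9) = -79 + 9 = -70)
o = 1557 (o = -71 - 22*(-74) = -71 - 1*(-1628) = -71 + 1628 = 1557)
(n*o)*26 = -70*1557*26 = -108990*26 = -2833740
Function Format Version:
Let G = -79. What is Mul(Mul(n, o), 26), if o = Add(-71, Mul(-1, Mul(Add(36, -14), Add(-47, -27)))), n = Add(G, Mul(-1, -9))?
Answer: -2833740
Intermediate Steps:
n = -70 (n = Add(-79, Mul(-1, -9)) = Add(-79, 9) = -70)
o = 1557 (o = Add(-71, Mul(-1, Mul(22, -74))) = Add(-71, Mul(-1, -1628)) = Add(-71, 1628) = 1557)
Mul(Mul(n, o), 26) = Mul(Mul(-70, 1557), 26) = Mul(-108990, 26) = -2833740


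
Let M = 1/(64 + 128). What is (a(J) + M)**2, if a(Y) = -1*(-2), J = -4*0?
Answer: 148225/36864 ≈ 4.0209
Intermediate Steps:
M = 1/192 ≈ 0.0052083
J = 0
a(Y) = 2
(a(J) + M)**2 = (2 + 1/192)**2 = (385/192)**2 = 148225/36864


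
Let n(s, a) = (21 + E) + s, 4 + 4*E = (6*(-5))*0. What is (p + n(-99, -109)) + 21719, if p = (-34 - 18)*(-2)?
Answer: 21744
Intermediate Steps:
E = -1 (E = -1 + ((6*(-5))*0)/4 = -1 + (-30*0)/4 = -1 + (1/4)*0 = -1 + 0 = -1)
n(s, a) = 20 + s (n(s, a) = (21 - 1) + s = 20 + s)
p = 104 (p = -52*(-2) = 104)
(p + n(-99, -109)) + 21719 = (104 + (20 - 99)) + 21719 = (104 - 79) + 21719 = 25 + 21719 = 21744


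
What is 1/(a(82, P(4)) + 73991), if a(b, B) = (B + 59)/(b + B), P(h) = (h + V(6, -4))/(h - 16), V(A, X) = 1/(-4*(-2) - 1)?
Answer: 6859/507509196 ≈ 1.3515e-5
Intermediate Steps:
V(A, X) = ⅐ (V(A, X) = 1/(8 - 1) = 1/7 = ⅐)
P(h) = (⅐ + h)/(-16 + h) (P(h) = (h + ⅐)/(h - 16) = (⅐ + h)/(-16 + h))
a(b, B) = (59 + B)/(B + b)
1/(a(82, P(4)) + 73991) = 1/((59 + (⅐ + 4)/(-16 + 4))/((⅐ + 4)/(-16 + 4) + 82) + 73991) = 1/((59 + (29/7)/(-12))/((29/7)/(-12) + 82) + 73991) = 1/((59 - 1/12*29/7)/(-1/12*29/7 + 82) + 73991) = 1/((59 - 29/84)/(-29/84 + 82) + 73991) = 1/((4927/84)/(6859/84) + 73991) = 1/((84/6859)*(4927/84) + 73991) = 1/(4927/6859 + 73991) = 1/(507509196/6859) = 6859/507509196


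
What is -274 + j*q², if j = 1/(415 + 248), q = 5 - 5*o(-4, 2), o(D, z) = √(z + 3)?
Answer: -60504/221 - 50*√5/663 ≈ -273.94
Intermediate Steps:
o(D, z) = √(3 + z)
q = 5 - 5*√5 (q = 5 - 5*√(3 + 2) = 5 - 5*√5 ≈ -6.1803)
j = 1/663 ≈ 0.0015083
-274 + j*q² = -274 + (5 - 5*√5)²/663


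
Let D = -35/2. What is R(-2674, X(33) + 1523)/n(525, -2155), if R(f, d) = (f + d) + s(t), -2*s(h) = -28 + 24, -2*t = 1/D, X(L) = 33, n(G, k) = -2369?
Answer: 1116/2369 ≈ 0.47108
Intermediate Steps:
D = -35/2 (D = -35*½ = -35/2 ≈ -17.500)
t = 1/35 (t = -1/(2*(-35/2)) = -½*(-2/35) = 1/35 ≈ 0.028571)
s(h) = 2 (s(h) = -(-28 + 24)/2 = -½*(-4) = 2)
R(f, d) = 2 + d + f (R(f, d) = (f + d) + 2 = (d + f) + 2 = 2 + d + f)
R(-2674, X(33) + 1523)/n(525, -2155) = (2 + (33 + 1523) - 2674)/(-2369) = (2 + 1556 - 2674)*(-1/2369) = -1116*(-1/2369) = 1116/2369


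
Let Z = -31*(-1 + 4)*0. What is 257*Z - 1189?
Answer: -1189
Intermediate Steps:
Z = 0 (Z = -93*0 = -31*0 = 0)
257*Z - 1189 = 257*0 - 1189 = 0 - 1189 = -1189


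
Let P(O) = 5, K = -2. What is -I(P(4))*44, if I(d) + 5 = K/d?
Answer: 1188/5 ≈ 237.60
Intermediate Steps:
I(d) = -5 - 2/d
-I(P(4))*44 = -(-5 - 2/5)*44 = -(-5 - 2*⅕)*44 = -(-5 - ⅖)*44 = -(-27)*44/5 = -1*(-1188/5) = 1188/5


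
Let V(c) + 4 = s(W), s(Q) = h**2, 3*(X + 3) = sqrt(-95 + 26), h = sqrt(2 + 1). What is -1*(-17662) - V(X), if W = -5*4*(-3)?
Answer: 17663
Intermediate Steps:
h = sqrt(3) ≈ 1.7320
X = -3 + I*sqrt(69)/3 (X = -3 + sqrt(-95 + 26)/3 = -3 + sqrt(-69)/3 = -3 + (I*sqrt(69))/3 = -3 + I*sqrt(69)/3 ≈ -3.0 + 2.7689*I)
W = 60 (W = -20*(-3) = 60)
s(Q) = 3 (s(Q) = (sqrt(3))**2 = 3)
V(c) = -1 (V(c) = -4 + 3 = -1)
-1*(-17662) - V(X) = -1*(-17662) - 1*(-1) = 17662 + 1 = 17663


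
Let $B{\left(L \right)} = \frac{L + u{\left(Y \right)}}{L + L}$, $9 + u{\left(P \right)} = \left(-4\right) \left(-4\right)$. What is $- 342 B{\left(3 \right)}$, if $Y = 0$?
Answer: $-570$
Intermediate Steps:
$u{\left(P \right)} = 7$ ($u{\left(P \right)} = -9 - -16 = -9 + 16 = 7$)
$B{\left(L \right)} = \frac{7 + L}{2 L}$ ($B{\left(L \right)} = \frac{L + 7}{L + L} = \frac{7 + L}{2 L}$)
$- 342 B{\left(3 \right)} = - 342 \frac{7 + 3}{2 \cdot 3} = - 342 \cdot \frac{1}{2} \cdot \frac{1}{3} \cdot 10 = \left(-342\right) \frac{5}{3} = -570$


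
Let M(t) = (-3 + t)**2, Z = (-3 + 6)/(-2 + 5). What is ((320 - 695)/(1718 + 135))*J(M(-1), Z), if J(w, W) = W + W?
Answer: -750/1853 ≈ -0.40475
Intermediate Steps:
Z = 1 (Z = 3/3 = 3*(1/3) = 1)
J(w, W) = 2*W
((320 - 695)/(1718 + 135))*J(M(-1), Z) = ((320 - 695)/(1718 + 135))*(2*1) = -375/1853*2 = -750/1853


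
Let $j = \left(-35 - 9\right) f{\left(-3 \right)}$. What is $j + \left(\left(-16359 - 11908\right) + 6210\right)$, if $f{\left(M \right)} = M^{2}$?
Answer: $-22453$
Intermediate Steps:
$j = -396$ ($j = \left(-35 - 9\right) \left(-3\right)^{2} = \left(-44\right) 9 = -396$)
$j + \left(\left(-16359 - 11908\right) + 6210\right) = -396 + \left(\left(-16359 - 11908\right) + 6210\right) = -396 + \left(-28267 + 6210\right) = -396 - 22057 = -22453$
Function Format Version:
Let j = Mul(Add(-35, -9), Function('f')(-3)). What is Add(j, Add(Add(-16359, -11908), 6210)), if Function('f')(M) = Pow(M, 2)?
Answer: -22453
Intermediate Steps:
j = -396 (j = Mul(Add(-35, -9), Pow(-3, 2)) = Mul(-44, 9) = -396)
Add(j, Add(Add(-16359, -11908), 6210)) = Add(-396, Add(Add(-16359, -11908), 6210)) = Add(-396, Add(-28267, 6210)) = Add(-396, -22057) = -22453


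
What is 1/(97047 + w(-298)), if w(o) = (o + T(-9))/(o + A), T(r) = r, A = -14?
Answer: 312/30278971 ≈ 1.0304e-5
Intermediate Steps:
w(o) = (-9 + o)/(-14 + o) (w(o) = (o - 9)/(o - 14) = (-9 + o)/(-14 + o))
1/(97047 + w(-298)) = 1/(97047 + (-9 - 298)/(-14 - 298)) = 1/(97047 - 307/(-312)) = 1/(97047 - 1/312*(-307)) = 1/(97047 + 307/312) = 1/(30278971/312) = 312/30278971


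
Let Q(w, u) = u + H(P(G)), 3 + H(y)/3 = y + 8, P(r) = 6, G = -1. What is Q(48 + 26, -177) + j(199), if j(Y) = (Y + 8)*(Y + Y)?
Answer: 82242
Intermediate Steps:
H(y) = 15 + 3*y (H(y) = -9 + 3*(y + 8) = -9 + 3*(8 + y) = -9 + (24 + 3*y) = 15 + 3*y)
j(Y) = 2*Y*(8 + Y) (j(Y) = (8 + Y)*(2*Y) = 2*Y*(8 + Y))
Q(w, u) = 33 + u (Q(w, u) = u + (15 + 3*6) = u + (15 + 18) = u + 33 = 33 + u)
Q(48 + 26, -177) + j(199) = (33 - 177) + 2*199*(8 + 199) = -144 + 2*199*207 = -144 + 82386 = 82242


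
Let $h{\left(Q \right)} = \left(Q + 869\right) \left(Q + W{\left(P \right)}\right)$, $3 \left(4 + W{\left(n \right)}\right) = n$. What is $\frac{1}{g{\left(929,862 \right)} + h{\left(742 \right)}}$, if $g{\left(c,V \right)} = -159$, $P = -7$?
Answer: $\frac{1}{1185000} \approx 8.4388 \cdot 10^{-7}$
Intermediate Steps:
$W{\left(n \right)} = -4 + \frac{n}{3}$
$h{\left(Q \right)} = \left(869 + Q\right) \left(- \frac{19}{3} + Q\right)$ ($h{\left(Q \right)} = \left(Q + 869\right) \left(Q + \left(-4 + \frac{1}{3} \left(-7\right)\right)\right) = \left(869 + Q\right) \left(Q - \frac{19}{3}\right) = \left(869 + Q\right) \left(- \frac{19}{3} + Q\right)$)
$\frac{1}{g{\left(929,862 \right)} + h{\left(742 \right)}} = \frac{1}{-159 + \left(- \frac{16511}{3} + 742^{2} + \frac{2588}{3} \cdot 742\right)} = \frac{1}{-159 + \left(- \frac{16511}{3} + 550564 + \frac{1920296}{3}\right)} = \frac{1}{-159 + 1185159} = \frac{1}{1185000}$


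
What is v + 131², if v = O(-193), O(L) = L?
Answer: 16968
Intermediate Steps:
v = -193
v + 131² = -193 + 131² = -193 + 17161 = 16968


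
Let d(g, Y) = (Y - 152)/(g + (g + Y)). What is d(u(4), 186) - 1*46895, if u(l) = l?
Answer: -4548798/97 ≈ -46895.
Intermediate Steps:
d(g, Y) = (-152 + Y)/(Y + 2*g) (d(g, Y) = (-152 + Y)/(g + (Y + g)) = (-152 + Y)/(Y + 2*g))
d(u(4), 186) - 1*46895 = (-152 + 186)/(186 + 2*4) - 1*46895 = 34/(186 + 8) - 46895 = 34/194 - 46895 = (1/194)*34 - 46895 = 17/97 - 46895 = -4548798/97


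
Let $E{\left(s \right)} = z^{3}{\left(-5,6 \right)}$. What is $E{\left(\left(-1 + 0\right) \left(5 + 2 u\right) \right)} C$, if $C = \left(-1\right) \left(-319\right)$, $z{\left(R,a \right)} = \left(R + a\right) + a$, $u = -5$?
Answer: $109417$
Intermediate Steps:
$z{\left(R,a \right)} = R + 2 a$
$E{\left(s \right)} = 343$ ($E{\left(s \right)} = \left(-5 + 2 \cdot 6\right)^{3} = \left(-5 + 12\right)^{3} = 7^{3} = 343$)
$C = 319$
$E{\left(\left(-1 + 0\right) \left(5 + 2 u\right) \right)} C = 343 \cdot 319 = 109417$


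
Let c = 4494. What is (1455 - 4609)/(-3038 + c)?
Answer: -1577/728 ≈ -2.1662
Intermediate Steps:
(1455 - 4609)/(-3038 + c) = (1455 - 4609)/(-3038 + 4494) = -3154/1456 = -3154*1/1456 = -1577/728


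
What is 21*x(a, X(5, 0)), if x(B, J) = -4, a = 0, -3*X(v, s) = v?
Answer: -84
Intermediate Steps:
X(v, s) = -v/3
21*x(a, X(5, 0)) = 21*(-4) = -84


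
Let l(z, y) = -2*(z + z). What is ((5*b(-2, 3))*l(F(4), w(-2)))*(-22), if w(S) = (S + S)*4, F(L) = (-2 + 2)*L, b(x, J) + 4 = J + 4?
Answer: 0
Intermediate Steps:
b(x, J) = J (b(x, J) = -4 + (J + 4) = -4 + (4 + J) = J)
F(L) = 0 (F(L) = 0*L = 0)
w(S) = 8*S (w(S) = (2*S)*4 = 8*S)
l(z, y) = -4*z
((5*b(-2, 3))*l(F(4), w(-2)))*(-22) = ((5*3)*(-4*0))*(-22) = (15*0)*(-22) = 0*(-22) = 0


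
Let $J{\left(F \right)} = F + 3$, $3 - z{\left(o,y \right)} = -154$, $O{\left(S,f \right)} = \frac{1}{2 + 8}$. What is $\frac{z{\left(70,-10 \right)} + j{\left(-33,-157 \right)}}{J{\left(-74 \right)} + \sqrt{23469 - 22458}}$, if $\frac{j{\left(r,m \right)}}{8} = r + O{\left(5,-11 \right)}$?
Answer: $\frac{37701}{20150} + \frac{531 \sqrt{1011}}{20150} \approx 2.7089$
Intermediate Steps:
$O{\left(S,f \right)} = \frac{1}{10}$
$z{\left(o,y \right)} = 157$ ($z{\left(o,y \right)} = 3 - -154 = 3 + 154 = 157$)
$j{\left(r,m \right)} = \frac{4}{5} + 8 r$ ($j{\left(r,m \right)} = 8 \left(r + \frac{1}{10}\right) = 8 \left(\frac{1}{10} + r\right) = \frac{4}{5} + 8 r$)
$J{\left(F \right)} = 3 + F$
$\frac{z{\left(70,-10 \right)} + j{\left(-33,-157 \right)}}{J{\left(-74 \right)} + \sqrt{23469 - 22458}} = \frac{157 + \left(\frac{4}{5} + 8 \left(-33\right)\right)}{\left(3 - 74\right) + \sqrt{23469 - 22458}} = \frac{157 + \left(\frac{4}{5} - 264\right)}{-71 + \sqrt{1011}} = \frac{157 - \frac{1316}{5}}{-71 + \sqrt{1011}} = - \frac{531}{5 \left(-71 + \sqrt{1011}\right)}$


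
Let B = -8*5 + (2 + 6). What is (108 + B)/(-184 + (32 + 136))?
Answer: -19/4 ≈ -4.7500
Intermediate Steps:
B = -32 (B = -40 + 8 = -32)
(108 + B)/(-184 + (32 + 136)) = (108 - 32)/(-184 + (32 + 136)) = 76/(-184 + 168) = 76/(-16) = 76*(-1/16) = -19/4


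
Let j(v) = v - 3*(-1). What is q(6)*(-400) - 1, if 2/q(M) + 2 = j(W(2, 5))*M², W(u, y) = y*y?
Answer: -903/503 ≈ -1.7952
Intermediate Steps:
W(u, y) = y²
j(v) = 3 + v (j(v) = v + 3 = 3 + v)
q(M) = 2/(-2 + 28*M²) (q(M) = 2/(-2 + (3 + 5²)*M²) = 2/(-2 + (3 + 25)*M²) = 2/(-2 + 28*M²))
q(6)*(-400) - 1 = -400/(-1 + 14*6²) - 1 = -400/(-1 + 14*36) - 1 = -400/(-1 + 504) - 1 = -400/503 - 1 = -903/503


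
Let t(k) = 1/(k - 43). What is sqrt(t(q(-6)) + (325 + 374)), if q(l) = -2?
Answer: sqrt(157270)/15 ≈ 26.438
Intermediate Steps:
t(k) = 1/(-43 + k)
sqrt(t(q(-6)) + (325 + 374)) = sqrt(1/(-43 - 2) + (325 + 374)) = sqrt(1/(-45) + 699) = sqrt(-1/45 + 699) = sqrt(31454/45) = sqrt(157270)/15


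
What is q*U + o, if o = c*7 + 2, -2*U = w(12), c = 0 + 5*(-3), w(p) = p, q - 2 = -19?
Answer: -1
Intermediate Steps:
q = -17 (q = 2 - 19 = -17)
c = -15 (c = 0 - 15 = -15)
U = -6 (U = -1/2*12 = -6)
o = -103 (o = -15*7 + 2 = -105 + 2 = -103)
q*U + o = -17*(-6) - 103 = 102 - 103 = -1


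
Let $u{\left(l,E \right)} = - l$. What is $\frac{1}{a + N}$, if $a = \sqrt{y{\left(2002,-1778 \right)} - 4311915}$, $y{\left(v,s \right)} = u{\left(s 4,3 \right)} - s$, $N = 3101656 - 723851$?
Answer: $\frac{475561}{1130792184210} - \frac{i \sqrt{172121}}{1130792184210} \approx 4.2056 \cdot 10^{-7} - 3.6689 \cdot 10^{-10} i$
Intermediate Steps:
$N = 2377805$
$y{\left(v,s \right)} = - 5 s$ ($y{\left(v,s \right)} = - s 4 - s = - 4 s - s = - 5 s$)
$a = 5 i \sqrt{172121}$ ($a = \sqrt{\left(-5\right) \left(-1778\right) - 4311915} = \sqrt{8890 - 4311915} = \sqrt{-4303025} = 5 i \sqrt{172121} \approx 2074.4 i$)
$\frac{1}{a + N} = \frac{1}{5 i \sqrt{172121} + 2377805} = \frac{1}{2377805 + 5 i \sqrt{172121}}$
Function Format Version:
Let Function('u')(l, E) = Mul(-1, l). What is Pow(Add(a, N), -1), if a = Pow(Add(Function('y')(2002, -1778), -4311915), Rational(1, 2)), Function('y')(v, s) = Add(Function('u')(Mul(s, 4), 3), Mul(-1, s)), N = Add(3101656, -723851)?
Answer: Add(Rational(475561, 1130792184210), Mul(Rational(-1, 1130792184210), I, Pow(172121, Rational(1, 2)))) ≈ Add(4.2056e-7, Mul(-3.6689e-10, I))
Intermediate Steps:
N = 2377805
Function('y')(v, s) = Mul(-5, s) (Function('y')(v, s) = Add(Mul(-1, Mul(s, 4)), Mul(-1, s)) = Add(Mul(-1, Mul(4, s)), Mul(-1, s)) = Add(Mul(-4, s), Mul(-1, s)) = Mul(-5, s))
a = Mul(5, I, Pow(172121, Rational(1, 2))) (a = Pow(Add(Mul(-5, -1778), -4311915), Rational(1, 2)) = Pow(Add(8890, -4311915), Rational(1, 2)) = Pow(-4303025, Rational(1, 2)) = Mul(5, I, Pow(172121, Rational(1, 2))) ≈ Mul(2074.4, I))
Pow(Add(a, N), -1) = Pow(Add(Mul(5, I, Pow(172121, Rational(1, 2))), 2377805), -1) = Pow(Add(2377805, Mul(5, I, Pow(172121, Rational(1, 2)))), -1)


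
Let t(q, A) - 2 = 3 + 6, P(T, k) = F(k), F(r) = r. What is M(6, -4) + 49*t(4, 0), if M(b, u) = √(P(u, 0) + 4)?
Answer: 541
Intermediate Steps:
P(T, k) = k
t(q, A) = 11 (t(q, A) = 2 + (3 + 6) = 2 + 9 = 11)
M(b, u) = 2 (M(b, u) = √(0 + 4) = √4 = 2)
M(6, -4) + 49*t(4, 0) = 2 + 49*11 = 2 + 539 = 541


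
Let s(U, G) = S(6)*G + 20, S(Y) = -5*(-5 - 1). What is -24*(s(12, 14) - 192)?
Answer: -5952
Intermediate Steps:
S(Y) = 30 (S(Y) = -5*(-6) = 30)
s(U, G) = 20 + 30*G (s(U, G) = 30*G + 20 = 20 + 30*G)
-24*(s(12, 14) - 192) = -24*((20 + 30*14) - 192) = -24*((20 + 420) - 192) = -24*(440 - 192) = -24*248 = -5952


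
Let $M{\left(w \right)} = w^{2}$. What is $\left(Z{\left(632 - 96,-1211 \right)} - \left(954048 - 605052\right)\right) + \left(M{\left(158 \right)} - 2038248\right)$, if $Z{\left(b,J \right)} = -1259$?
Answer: $-2363539$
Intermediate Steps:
$\left(Z{\left(632 - 96,-1211 \right)} - \left(954048 - 605052\right)\right) + \left(M{\left(158 \right)} - 2038248\right) = \left(-1259 - \left(954048 - 605052\right)\right) + \left(158^{2} - 2038248\right) = \left(-1259 - \left(954048 - 605052\right)\right) + \left(24964 - 2038248\right) = \left(-1259 - 348996\right) - 2013284 = -350255 - 2013284 = -2363539$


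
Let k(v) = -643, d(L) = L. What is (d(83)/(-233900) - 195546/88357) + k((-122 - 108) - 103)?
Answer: -13334435121931/20666702300 ≈ -645.21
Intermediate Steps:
(d(83)/(-233900) - 195546/88357) + k((-122 - 108) - 103) = (83/(-233900) - 195546/88357) - 643 = (83*(-1/233900) - 195546*1/88357) - 643 = (-83/233900 - 195546/88357) - 643 = -45745543031/20666702300 - 643 = -13334435121931/20666702300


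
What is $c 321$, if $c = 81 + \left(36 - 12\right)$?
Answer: $33705$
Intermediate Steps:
$c = 105$ ($c = 81 + \left(36 - 12\right) = 81 + 24 = 105$)
$c 321 = 105 \cdot 321 = 33705$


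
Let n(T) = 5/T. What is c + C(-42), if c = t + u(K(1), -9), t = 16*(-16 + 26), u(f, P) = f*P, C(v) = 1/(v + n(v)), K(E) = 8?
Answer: 155630/1769 ≈ 87.976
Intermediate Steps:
C(v) = 1/(v + 5/v)
u(f, P) = P*f
t = 160 (t = 16*10 = 160)
c = 88 (c = 160 - 9*8 = 160 - 72 = 88)
c + C(-42) = 88 - 42/(5 + (-42)²) = 88 - 42/(5 + 1764) = 88 - 42/1769 = 155630/1769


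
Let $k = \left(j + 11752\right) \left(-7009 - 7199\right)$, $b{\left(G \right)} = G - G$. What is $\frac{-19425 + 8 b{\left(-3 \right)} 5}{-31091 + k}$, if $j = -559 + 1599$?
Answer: $\frac{19425}{181779827} \approx 0.00010686$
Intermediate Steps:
$b{\left(G \right)} = 0$
$j = 1040$
$k = -181748736$ ($k = \left(1040 + 11752\right) \left(-7009 - 7199\right) = 12792 \left(-14208\right) = -181748736$)
$\frac{-19425 + 8 b{\left(-3 \right)} 5}{-31091 + k} = \frac{-19425 + 8 \cdot 0 \cdot 5}{-31091 - 181748736} = \frac{-19425 + 0 \cdot 5}{-181779827} = \left(-19425 + 0\right) \left(- \frac{1}{181779827}\right) = \left(-19425\right) \left(- \frac{1}{181779827}\right) = \frac{19425}{181779827}$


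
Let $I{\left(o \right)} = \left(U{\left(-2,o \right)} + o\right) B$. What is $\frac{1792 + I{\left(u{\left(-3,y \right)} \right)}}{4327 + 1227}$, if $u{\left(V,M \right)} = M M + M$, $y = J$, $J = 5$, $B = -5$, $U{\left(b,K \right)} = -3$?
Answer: $\frac{1657}{5554} \approx 0.29834$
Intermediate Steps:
$y = 5$
$u{\left(V,M \right)} = M + M^{2}$ ($u{\left(V,M \right)} = M^{2} + M = M + M^{2}$)
$I{\left(o \right)} = 15 - 5 o$ ($I{\left(o \right)} = \left(-3 + o\right) \left(-5\right) = 15 - 5 o$)
$\frac{1792 + I{\left(u{\left(-3,y \right)} \right)}}{4327 + 1227} = \frac{1792 + \left(15 - 5 \cdot 5 \left(1 + 5\right)\right)}{4327 + 1227} = \frac{1792 + \left(15 - 5 \cdot 5 \cdot 6\right)}{5554} = \left(1792 + \left(15 - 150\right)\right) \frac{1}{5554} = \left(1792 - 135\right) \frac{1}{5554} = 1657 \cdot \frac{1}{5554} = \frac{1657}{5554}$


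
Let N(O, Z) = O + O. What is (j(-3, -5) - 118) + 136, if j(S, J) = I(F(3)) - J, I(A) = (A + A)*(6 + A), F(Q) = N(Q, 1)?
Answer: 167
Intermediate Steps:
N(O, Z) = 2*O
F(Q) = 2*Q
I(A) = 2*A*(6 + A) (I(A) = (2*A)*(6 + A) = 2*A*(6 + A))
j(S, J) = 144 - J (j(S, J) = 2*(2*3)*(6 + 2*3) - J = 2*6*(6 + 6) - J = 2*6*12 - J = 144 - J)
(j(-3, -5) - 118) + 136 = ((144 - 1*(-5)) - 118) + 136 = ((144 + 5) - 118) + 136 = (149 - 118) + 136 = 31 + 136 = 167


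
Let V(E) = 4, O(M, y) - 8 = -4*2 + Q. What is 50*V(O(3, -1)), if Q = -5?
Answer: 200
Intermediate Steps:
O(M, y) = -5 (O(M, y) = 8 + (-4*2 - 5) = 8 + (-8 - 5) = 8 - 13 = -5)
50*V(O(3, -1)) = 50*4 = 200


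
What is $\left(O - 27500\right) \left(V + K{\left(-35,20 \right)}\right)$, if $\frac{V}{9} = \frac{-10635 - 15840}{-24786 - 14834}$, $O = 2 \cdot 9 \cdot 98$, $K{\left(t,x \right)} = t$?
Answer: $\frac{1477793290}{1981} \approx 7.4598 \cdot 10^{5}$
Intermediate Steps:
$O = 1764$ ($O = 18 \cdot 98 = 1764$)
$V = \frac{47655}{7924}$ ($V = 9 \frac{-10635 - 15840}{-24786 - 14834} = 9 \left(- \frac{26475}{-39620}\right) = 9 \left(\left(-26475\right) \left(- \frac{1}{39620}\right)\right) = 9 \cdot \frac{5295}{7924} = \frac{47655}{7924} \approx 6.014$)
$\left(O - 27500\right) \left(V + K{\left(-35,20 \right)}\right) = \left(1764 - 27500\right) \left(\frac{47655}{7924} - 35\right) = \left(-25736\right) \left(- \frac{229685}{7924}\right) = \frac{1477793290}{1981}$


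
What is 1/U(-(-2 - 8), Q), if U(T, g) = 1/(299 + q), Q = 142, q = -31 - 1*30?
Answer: 238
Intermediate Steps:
q = -61 (q = -31 - 30 = -61)
U(T, g) = 1/238 (U(T, g) = 1/(299 - 61) = 1/238)
1/U(-(-2 - 8), Q) = 1/(1/238) = 238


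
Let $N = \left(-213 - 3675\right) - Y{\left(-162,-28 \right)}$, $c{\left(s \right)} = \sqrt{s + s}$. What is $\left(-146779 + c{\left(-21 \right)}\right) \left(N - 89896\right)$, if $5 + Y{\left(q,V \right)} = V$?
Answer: $13760678029 - 93751 i \sqrt{42} \approx 1.3761 \cdot 10^{10} - 6.0758 \cdot 10^{5} i$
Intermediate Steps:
$Y{\left(q,V \right)} = -5 + V$
$c{\left(s \right)} = \sqrt{2} \sqrt{s}$ ($c{\left(s \right)} = \sqrt{2 s} = \sqrt{2} \sqrt{s}$)
$N = -3855$ ($N = \left(-213 - 3675\right) - \left(-5 - 28\right) = \left(-213 - 3675\right) - -33 = -3888 + 33 = -3855$)
$\left(-146779 + c{\left(-21 \right)}\right) \left(N - 89896\right) = \left(-146779 + \sqrt{2} \sqrt{-21}\right) \left(-3855 - 89896\right) = \left(-146779 + \sqrt{2} i \sqrt{21}\right) \left(-93751\right) = \left(-146779 + i \sqrt{42}\right) \left(-93751\right) = 13760678029 - 93751 i \sqrt{42}$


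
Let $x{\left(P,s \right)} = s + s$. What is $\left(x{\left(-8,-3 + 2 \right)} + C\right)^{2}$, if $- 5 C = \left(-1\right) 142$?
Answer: $\frac{17424}{25} \approx 696.96$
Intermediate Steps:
$x{\left(P,s \right)} = 2 s$
$C = \frac{142}{5}$ ($C = - \frac{\left(-1\right) 142}{5} = \left(- \frac{1}{5}\right) \left(-142\right) = \frac{142}{5} \approx 28.4$)
$\left(x{\left(-8,-3 + 2 \right)} + C\right)^{2} = \left(2 \left(-3 + 2\right) + \frac{142}{5}\right)^{2} = \left(2 \left(-1\right) + \frac{142}{5}\right)^{2} = \left(-2 + \frac{142}{5}\right)^{2} = \left(\frac{132}{5}\right)^{2} = \frac{17424}{25}$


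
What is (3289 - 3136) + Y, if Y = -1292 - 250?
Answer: -1389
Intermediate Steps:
Y = -1542
(3289 - 3136) + Y = (3289 - 3136) - 1542 = 153 - 1542 = -1389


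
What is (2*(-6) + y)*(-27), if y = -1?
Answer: 351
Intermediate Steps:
(2*(-6) + y)*(-27) = (2*(-6) - 1)*(-27) = (-12 - 1)*(-27) = -13*(-27) = 351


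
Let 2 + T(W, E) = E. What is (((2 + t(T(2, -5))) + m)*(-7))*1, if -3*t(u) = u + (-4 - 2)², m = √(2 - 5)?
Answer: 161/3 - 7*I*√3 ≈ 53.667 - 12.124*I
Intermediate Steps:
T(W, E) = -2 + E
m = I*√3 (m = √(-3) = I*√3 ≈ 1.732*I)
t(u) = -12 - u/3 (t(u) = -(u + (-4 - 2)²)/3 = -(u + (-6)²)/3 = -(u + 36)/3 = -(36 + u)/3 = -12 - u/3)
(((2 + t(T(2, -5))) + m)*(-7))*1 = (((2 + (-12 - (-2 - 5)/3)) + I*√3)*(-7))*1 = (((2 + (-12 - ⅓*(-7))) + I*√3)*(-7))*1 = (((2 + (-12 + 7/3)) + I*√3)*(-7))*1 = (((2 - 29/3) + I*√3)*(-7))*1 = ((-23/3 + I*√3)*(-7))*1 = (161/3 - 7*I*√3)*1 = 161/3 - 7*I*√3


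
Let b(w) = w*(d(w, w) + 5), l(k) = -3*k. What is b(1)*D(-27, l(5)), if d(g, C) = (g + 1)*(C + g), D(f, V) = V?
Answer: -135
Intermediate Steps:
d(g, C) = (1 + g)*(C + g)
b(w) = w*(5 + 2*w + 2*w²) (b(w) = w*((w + w + w² + w*w) + 5) = w*((w + w + w² + w²) + 5) = w*((2*w + 2*w²) + 5) = w*(5 + 2*w + 2*w²))
b(1)*D(-27, l(5)) = (1*(5 + 2*1 + 2*1²))*(-3*5) = (1*(5 + 2 + 2*1))*(-15) = (1*(5 + 2 + 2))*(-15) = (1*9)*(-15) = 9*(-15) = -135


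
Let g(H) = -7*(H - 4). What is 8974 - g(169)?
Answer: 10129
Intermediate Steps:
g(H) = 28 - 7*H (g(H) = -7*(-4 + H) = 28 - 7*H)
8974 - g(169) = 8974 - (28 - 7*169) = 8974 - (28 - 1183) = 8974 - 1*(-1155) = 8974 + 1155 = 10129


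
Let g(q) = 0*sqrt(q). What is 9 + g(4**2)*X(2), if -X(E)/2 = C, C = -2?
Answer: 9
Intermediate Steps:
g(q) = 0
X(E) = 4 (X(E) = -2*(-2) = 4)
9 + g(4**2)*X(2) = 9 + 0*4 = 9 + 0 = 9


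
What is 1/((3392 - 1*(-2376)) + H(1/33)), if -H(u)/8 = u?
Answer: 33/190336 ≈ 0.00017338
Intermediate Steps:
H(u) = -8*u
1/((3392 - 1*(-2376)) + H(1/33)) = 1/((3392 - 1*(-2376)) - 8/33) = 1/((3392 + 2376) - 8*1/33) = 1/(5768 - 8/33) = 1/(190336/33) = 33/190336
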